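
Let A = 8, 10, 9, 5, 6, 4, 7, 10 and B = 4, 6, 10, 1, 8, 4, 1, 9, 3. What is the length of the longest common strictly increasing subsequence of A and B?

2

For each value that appears in both, track the longest common increasing run ending there.
The best achievable length is 2; one witness is 4, 10 (A-positions 6,8, B-positions 1,3).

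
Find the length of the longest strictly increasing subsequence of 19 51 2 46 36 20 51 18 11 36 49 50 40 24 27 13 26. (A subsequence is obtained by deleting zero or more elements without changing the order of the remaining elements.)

5

Let dp[i] be the longest increasing subsequence ending at position i. Then dp = [1, 2, 1, 2, 2, 2, 3, 2, 2, 3, 4, 5, 4, 3, 4, 3, 4].
The maximum is 5; one witness is 19, 20, 36, 49, 50 at positions 1,6,10,11,12.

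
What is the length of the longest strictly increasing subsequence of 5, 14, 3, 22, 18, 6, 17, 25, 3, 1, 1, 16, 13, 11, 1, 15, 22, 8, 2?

5

Let dp[i] be the longest increasing subsequence ending at position i. Then dp = [1, 2, 1, 3, 3, 2, 3, 4, 1, 1, 1, 3, 3, 3, 1, 4, 5, 3, 2].
The maximum is 5; one witness is 5, 6, 13, 15, 22 at positions 1,6,13,16,17.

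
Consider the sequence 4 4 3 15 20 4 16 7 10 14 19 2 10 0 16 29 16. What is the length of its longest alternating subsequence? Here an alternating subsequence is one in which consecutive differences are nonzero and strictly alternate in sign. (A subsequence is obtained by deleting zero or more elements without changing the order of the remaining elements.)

12

Track the best alternating length ending on an up-step vs a down-step at each position: up/down = 1/1, 1/1, 1/2, 3/1, 3/1, 3/4, 5/4, 5/6, 7/6, 7/6, 7/4, 1/8, 9/8, 1/10, 11/8, 11/1, 11/12.
The maximum over both is 12; one such subsequence is 4, 3, 15, 4, 16, 7, 10, 2, 10, 0, 29, 16.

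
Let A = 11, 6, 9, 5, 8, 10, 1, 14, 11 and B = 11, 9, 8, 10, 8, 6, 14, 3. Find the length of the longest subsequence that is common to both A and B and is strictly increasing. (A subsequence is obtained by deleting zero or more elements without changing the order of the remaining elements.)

For each value that appears in both, track the longest common increasing run ending there.
The best achievable length is 3; one witness is 9, 10, 14 (A-positions 3,6,8, B-positions 2,4,7).

3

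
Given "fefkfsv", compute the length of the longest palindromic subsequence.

One longest palindromic subsequence is fkf (positions 3,4,5); it reads the same forward and backward, and the interval DP gives dp[1][7] = 3.

3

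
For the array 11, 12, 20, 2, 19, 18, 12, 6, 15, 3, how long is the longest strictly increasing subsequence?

Let dp[i] be the longest increasing subsequence ending at position i. Then dp = [1, 2, 3, 1, 3, 3, 2, 2, 3, 2].
The maximum is 3; one witness is 11, 12, 20 at positions 1,2,3.

3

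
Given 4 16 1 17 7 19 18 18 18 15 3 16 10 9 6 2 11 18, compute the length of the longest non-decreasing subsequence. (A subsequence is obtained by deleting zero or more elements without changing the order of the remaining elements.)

Let dp[i] be the longest non-decreasing subsequence ending at position i. Then dp = [1, 2, 1, 3, 2, 4, 4, 5, 6, 3, 2, 4, 3, 3, 3, 2, 4, 7].
The maximum is 7; one witness is 4, 16, 17, 18, 18, 18, 18 at positions 1,2,4,7,8,9,18.

7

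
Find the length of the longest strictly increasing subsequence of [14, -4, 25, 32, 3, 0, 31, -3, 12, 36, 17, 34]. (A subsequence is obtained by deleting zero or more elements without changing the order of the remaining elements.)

Let dp[i] be the longest increasing subsequence ending at position i. Then dp = [1, 1, 2, 3, 2, 2, 3, 2, 3, 4, 4, 5].
The maximum is 5; one witness is -4, 3, 12, 17, 34 at positions 2,5,9,11,12.

5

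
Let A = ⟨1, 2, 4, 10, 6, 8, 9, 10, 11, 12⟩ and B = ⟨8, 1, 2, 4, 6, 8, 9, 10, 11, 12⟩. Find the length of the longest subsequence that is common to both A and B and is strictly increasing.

A longest common strictly increasing subsequence is 1, 2, 4, 6, 8, 9, 10, 11, 12 (length 9); it appears in order in both A and B, and no longer such subsequence exists.

9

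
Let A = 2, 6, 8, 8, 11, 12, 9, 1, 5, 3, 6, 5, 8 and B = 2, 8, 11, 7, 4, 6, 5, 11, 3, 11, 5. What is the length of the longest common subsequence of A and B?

6

Backtracking the LCS table gives one alignment: 2 (A1,B1) → 8 (A4,B2) → 11 (A5,B3) → 5 (A9,B7) → 3 (A10,B9) → 5 (A12,B11).
So the longest common subsequence has length 6.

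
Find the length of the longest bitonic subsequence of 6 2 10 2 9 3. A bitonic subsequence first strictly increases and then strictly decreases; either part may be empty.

4

One longest bitonic subsequence is 6, 10, 9, 3 (positions 1,3,5,6): it rises to 10 then falls. Length 4 is optimal.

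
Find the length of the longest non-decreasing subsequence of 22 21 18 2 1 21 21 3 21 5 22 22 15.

6

Scanning left to right, the best length ending at each element is: 22→1, 21→1, 18→1, 2→1, 1→1, 21→2, 21→3, 3→2, 21→4, 5→3, 22→5, 22→6, 15→4.
So the longest non-decreasing subsequence has length 6, e.g. 21, 21, 21, 21, 22, 22.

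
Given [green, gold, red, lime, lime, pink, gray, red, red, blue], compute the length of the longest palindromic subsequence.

4

Using dp[i][j] = 2 + dp[i+1][j−1] if the ends match, else max(dp[i+1][j], dp[i][j−1]):
dp[1][10] = 4. A witness is red lime lime red at positions 3,4,5,9.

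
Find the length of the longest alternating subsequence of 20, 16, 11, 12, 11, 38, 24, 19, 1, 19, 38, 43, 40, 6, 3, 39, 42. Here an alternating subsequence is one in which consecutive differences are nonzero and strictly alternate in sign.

Track the best alternating length ending on an up-step vs a down-step at each position: up/down = 1/1, 1/2, 1/2, 3/2, 1/4, 5/1, 5/6, 5/6, 1/6, 7/6, 7/1, 7/1, 7/8, 7/8, 7/8, 9/8, 9/8.
The maximum over both is 9; one such subsequence is 20, 11, 12, 11, 38, 1, 19, 6, 39.

9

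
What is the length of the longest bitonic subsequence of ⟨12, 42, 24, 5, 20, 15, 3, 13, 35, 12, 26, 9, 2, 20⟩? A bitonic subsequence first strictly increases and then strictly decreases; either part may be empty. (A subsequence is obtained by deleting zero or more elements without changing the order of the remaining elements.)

One longest bitonic subsequence is 12, 42, 24, 20, 15, 13, 12, 9, 2 (positions 1,2,3,5,6,8,10,12,13): it rises to 42 then falls. Length 9 is optimal.

9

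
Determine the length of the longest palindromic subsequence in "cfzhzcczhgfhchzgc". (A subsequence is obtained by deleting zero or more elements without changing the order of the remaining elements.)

Using dp[i][j] = 2 + dp[i+1][j−1] if the ends match, else max(dp[i+1][j], dp[i][j−1]):
dp[1][17] = 11. A witness is czhchfhchzc at positions 1,3,4,6,9,11,12,13,14,15,17.

11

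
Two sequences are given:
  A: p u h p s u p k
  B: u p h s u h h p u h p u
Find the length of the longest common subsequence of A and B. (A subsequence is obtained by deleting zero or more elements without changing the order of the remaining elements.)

6

A longest common subsequence is puhpup (length 6); the LCS DP confirms no longer common subsequence exists.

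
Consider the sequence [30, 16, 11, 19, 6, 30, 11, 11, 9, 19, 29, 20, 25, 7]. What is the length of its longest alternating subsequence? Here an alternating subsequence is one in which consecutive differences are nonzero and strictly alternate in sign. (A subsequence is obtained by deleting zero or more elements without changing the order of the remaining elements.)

10

Track the best alternating length ending on an up-step vs a down-step at each position: up/down = 1/1, 1/2, 1/2, 3/2, 1/4, 5/1, 5/6, 5/6, 5/6, 7/6, 7/6, 7/8, 9/8, 5/10.
The maximum over both is 10; one such subsequence is 30, 16, 19, 6, 30, 11, 29, 20, 25, 7.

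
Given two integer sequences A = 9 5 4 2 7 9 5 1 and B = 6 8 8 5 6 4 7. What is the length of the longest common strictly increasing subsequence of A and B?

2

For each value that appears in both, track the longest common increasing run ending there.
The best achievable length is 2; one witness is 5, 7 (A-positions 2,5, B-positions 4,7).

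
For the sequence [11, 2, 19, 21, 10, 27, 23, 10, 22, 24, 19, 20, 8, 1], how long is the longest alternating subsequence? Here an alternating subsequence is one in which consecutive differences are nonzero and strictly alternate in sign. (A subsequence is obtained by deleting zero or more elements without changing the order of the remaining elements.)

10

Track the best alternating length ending on an up-step vs a down-step at each position: up/down = 1/1, 1/2, 3/1, 3/1, 3/4, 5/1, 5/6, 3/6, 7/6, 7/6, 7/8, 9/8, 3/10, 1/10.
The maximum over both is 10; one such subsequence is 11, 2, 19, 10, 27, 10, 22, 19, 20, 8.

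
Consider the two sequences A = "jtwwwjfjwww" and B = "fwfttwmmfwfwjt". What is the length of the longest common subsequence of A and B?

A longest common subsequence is twwwj (length 5); the LCS DP confirms no longer common subsequence exists.

5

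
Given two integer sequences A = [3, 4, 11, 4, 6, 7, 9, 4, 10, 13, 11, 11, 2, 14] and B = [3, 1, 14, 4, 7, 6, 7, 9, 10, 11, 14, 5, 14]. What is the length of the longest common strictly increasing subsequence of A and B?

A longest common strictly increasing subsequence is 3, 4, 6, 7, 9, 10, 11, 14 (length 8); it appears in order in both A and B, and no longer such subsequence exists.

8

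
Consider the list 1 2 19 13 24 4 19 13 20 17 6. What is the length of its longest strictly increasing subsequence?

Scanning left to right, the best length ending at each element is: 1→1, 2→2, 19→3, 13→3, 24→4, 4→3, 19→4, 13→4, 20→5, 17→5, 6→4.
So the longest increasing subsequence has length 5, e.g. 1, 2, 13, 19, 20.

5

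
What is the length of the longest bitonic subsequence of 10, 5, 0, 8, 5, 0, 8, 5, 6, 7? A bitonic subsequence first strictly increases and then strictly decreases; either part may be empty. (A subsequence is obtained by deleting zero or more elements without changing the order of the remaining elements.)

Let inc[i] be the LIS ending at i and dec[i] the longest strictly decreasing subsequence starting at i. inc = [1, 1, 1, 2, 2, 1, 3, 2, 3, 4], dec = [4, 2, 1, 3, 2, 1, 2, 1, 1, 1].
max_i inc[i]+dec[i]−1 = 4, with one witness 10, 8, 5, 0.

4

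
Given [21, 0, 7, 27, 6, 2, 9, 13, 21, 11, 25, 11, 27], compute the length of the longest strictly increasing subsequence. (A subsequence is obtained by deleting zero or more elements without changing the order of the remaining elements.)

7

Let dp[i] be the longest increasing subsequence ending at position i. Then dp = [1, 1, 2, 3, 2, 2, 3, 4, 5, 4, 6, 4, 7].
The maximum is 7; one witness is 0, 7, 9, 13, 21, 25, 27 at positions 2,3,7,8,9,11,13.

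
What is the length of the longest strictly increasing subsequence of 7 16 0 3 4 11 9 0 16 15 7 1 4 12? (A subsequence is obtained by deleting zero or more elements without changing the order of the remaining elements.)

5

One longest increasing subsequence is 0, 3, 4, 11, 16 (positions 3,4,5,6,9), of length 5; no longer one exists.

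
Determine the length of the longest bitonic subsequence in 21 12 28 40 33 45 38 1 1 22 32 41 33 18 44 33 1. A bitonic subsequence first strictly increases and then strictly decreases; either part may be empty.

8

One longest bitonic subsequence is 21, 28, 40, 45, 41, 33, 18, 1 (positions 1,3,4,6,12,13,14,17): it rises to 45 then falls. Length 8 is optimal.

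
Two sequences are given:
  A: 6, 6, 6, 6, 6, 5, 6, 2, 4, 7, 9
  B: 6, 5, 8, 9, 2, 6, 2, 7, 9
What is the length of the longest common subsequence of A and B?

6

Backtracking the LCS table gives one alignment: 6 (A5,B1) → 5 (A6,B2) → 6 (A7,B6) → 2 (A8,B7) → 7 (A10,B8) → 9 (A11,B9).
So the longest common subsequence has length 6.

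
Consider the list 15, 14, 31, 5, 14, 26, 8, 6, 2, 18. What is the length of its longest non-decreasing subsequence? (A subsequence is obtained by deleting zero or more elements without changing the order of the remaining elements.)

3

Scanning left to right, the best length ending at each element is: 15→1, 14→1, 31→2, 5→1, 14→2, 26→3, 8→2, 6→2, 2→1, 18→3.
So the longest non-decreasing subsequence has length 3, e.g. 14, 14, 26.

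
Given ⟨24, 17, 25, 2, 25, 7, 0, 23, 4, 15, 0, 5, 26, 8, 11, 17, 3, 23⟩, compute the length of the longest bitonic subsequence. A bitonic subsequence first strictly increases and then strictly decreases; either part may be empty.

7

Let inc[i] be the LIS ending at i and dec[i] the longest strictly decreasing subsequence starting at i. inc = [1, 1, 2, 1, 2, 2, 1, 3, 2, 3, 1, 3, 4, 4, 5, 6, 2, 7], dec = [5, 4, 5, 2, 5, 3, 1, 4, 2, 3, 1, 2, 3, 2, 2, 2, 1, 1].
max_i inc[i]+dec[i]−1 = 7, with one witness 2, 4, 5, 8, 11, 17, 3.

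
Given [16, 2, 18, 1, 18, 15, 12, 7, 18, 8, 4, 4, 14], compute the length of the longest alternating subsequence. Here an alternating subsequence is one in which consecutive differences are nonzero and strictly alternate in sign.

Track the best alternating length ending on an up-step vs a down-step at each position: up/down = 1/1, 1/2, 3/1, 1/4, 5/1, 5/6, 5/6, 5/6, 7/1, 7/8, 5/8, 5/8, 9/8.
The maximum over both is 9; one such subsequence is 16, 2, 18, 1, 18, 15, 18, 8, 14.

9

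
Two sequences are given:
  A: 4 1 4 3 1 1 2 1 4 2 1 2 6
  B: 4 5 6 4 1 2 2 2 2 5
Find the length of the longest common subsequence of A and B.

Backtracking the LCS table gives one alignment: 4 (A1,B1) → 4 (A3,B4) → 1 (A5,B5) → 2 (A7,B7) → 2 (A10,B8) → 2 (A12,B9).
So the longest common subsequence has length 6.

6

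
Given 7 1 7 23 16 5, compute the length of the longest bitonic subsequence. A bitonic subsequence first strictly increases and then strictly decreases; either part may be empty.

5

One longest bitonic subsequence is 1, 7, 23, 16, 5 (positions 2,3,4,5,6): it rises to 23 then falls. Length 5 is optimal.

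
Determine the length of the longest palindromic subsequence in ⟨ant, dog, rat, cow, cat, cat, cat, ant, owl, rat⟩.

5

Using dp[i][j] = 2 + dp[i+1][j−1] if the ends match, else max(dp[i+1][j], dp[i][j−1]):
dp[1][10] = 5. A witness is rat cat cat cat rat at positions 3,5,6,7,10.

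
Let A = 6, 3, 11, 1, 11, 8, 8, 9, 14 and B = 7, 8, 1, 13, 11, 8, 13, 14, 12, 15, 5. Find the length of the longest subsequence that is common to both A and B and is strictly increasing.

3

For each value that appears in both, track the longest common increasing run ending there.
The best achievable length is 3; one witness is 1, 11, 14 (A-positions 4,5,9, B-positions 3,5,8).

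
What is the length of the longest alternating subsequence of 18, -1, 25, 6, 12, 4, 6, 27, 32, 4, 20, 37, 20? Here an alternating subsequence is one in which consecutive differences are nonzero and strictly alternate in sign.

A longest alternating subsequence is 18, -1, 25, 6, 12, 4, 6, 4, 37, 20 (positions 1,2,3,4,5,6,7,10,12,13); its 9 consecutive differences strictly alternate in sign, and length 10 is optimal.

10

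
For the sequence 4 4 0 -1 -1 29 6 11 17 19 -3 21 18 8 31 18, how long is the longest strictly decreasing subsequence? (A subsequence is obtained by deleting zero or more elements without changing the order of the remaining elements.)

4

Scanning left to right, the best length ending at each element is: 4→1, 4→1, 0→2, -1→3, -1→3, 29→1, 6→2, 11→2, 17→2, 19→2, -3→4, 21→2, 18→3, 8→4, 31→1, 18→3.
So the longest decreasing subsequence has length 4, e.g. 4, 0, -1, -3.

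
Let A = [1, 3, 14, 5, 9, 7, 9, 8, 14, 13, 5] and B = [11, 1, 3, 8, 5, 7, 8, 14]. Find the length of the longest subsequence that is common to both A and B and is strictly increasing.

A longest common strictly increasing subsequence is 1, 3, 5, 7, 8, 14 (length 6); it appears in order in both A and B, and no longer such subsequence exists.

6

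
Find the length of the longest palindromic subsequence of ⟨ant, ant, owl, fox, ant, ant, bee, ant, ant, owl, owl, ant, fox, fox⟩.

9

One longest palindromic subsequence is ant owl ant ant bee ant ant owl ant (positions 2,3,5,6,7,8,9,11,12); it reads the same forward and backward, and the interval DP gives dp[1][14] = 9.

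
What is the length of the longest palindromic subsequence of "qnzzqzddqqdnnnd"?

6

Using dp[i][j] = 2 + dp[i+1][j−1] if the ends match, else max(dp[i+1][j], dp[i][j−1]):
dp[1][15] = 6. A witness is ddqqdd at positions 7,8,9,10,11,15.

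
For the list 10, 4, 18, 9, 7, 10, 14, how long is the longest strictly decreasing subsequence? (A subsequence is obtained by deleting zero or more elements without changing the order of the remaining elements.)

One longest decreasing subsequence is 10, 9, 7 (positions 1,4,5), of length 3; no longer one exists.

3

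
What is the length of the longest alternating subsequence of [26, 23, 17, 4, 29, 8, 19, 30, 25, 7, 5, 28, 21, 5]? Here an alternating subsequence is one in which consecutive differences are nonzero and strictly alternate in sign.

Track the best alternating length ending on an up-step vs a down-step at each position: up/down = 1/1, 1/2, 1/2, 1/2, 3/1, 3/4, 5/4, 5/1, 5/6, 3/6, 3/6, 7/6, 7/8, 3/8.
The maximum over both is 8; one such subsequence is 26, 23, 29, 8, 30, 25, 28, 21.

8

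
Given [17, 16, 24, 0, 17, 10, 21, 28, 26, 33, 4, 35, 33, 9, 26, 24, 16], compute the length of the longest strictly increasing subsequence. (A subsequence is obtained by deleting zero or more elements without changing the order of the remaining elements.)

6

One longest increasing subsequence is 16, 17, 21, 28, 33, 35 (positions 2,5,7,8,10,12), of length 6; no longer one exists.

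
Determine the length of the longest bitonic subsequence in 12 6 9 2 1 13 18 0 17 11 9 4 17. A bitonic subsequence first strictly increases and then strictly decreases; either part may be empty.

8

Let inc[i] be the LIS ending at i and dec[i] the longest strictly decreasing subsequence starting at i. inc = [1, 1, 2, 1, 1, 3, 4, 1, 4, 3, 2, 2, 4], dec = [5, 4, 4, 3, 2, 4, 5, 1, 4, 3, 2, 1, 1].
max_i inc[i]+dec[i]−1 = 8, with one witness 6, 9, 13, 18, 17, 11, 9, 4.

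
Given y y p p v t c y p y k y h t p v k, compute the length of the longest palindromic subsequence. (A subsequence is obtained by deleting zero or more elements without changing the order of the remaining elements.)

7

One longest palindromic subsequence is vpykypv (positions 5,9,10,11,12,15,16); it reads the same forward and backward, and the interval DP gives dp[1][17] = 7.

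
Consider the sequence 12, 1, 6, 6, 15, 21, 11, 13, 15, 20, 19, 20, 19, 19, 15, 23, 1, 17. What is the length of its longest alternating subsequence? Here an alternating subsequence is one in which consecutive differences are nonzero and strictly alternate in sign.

Track the best alternating length ending on an up-step vs a down-step at each position: up/down = 1/1, 1/2, 3/2, 3/2, 3/1, 3/1, 3/4, 5/4, 5/4, 5/4, 5/6, 7/4, 5/8, 5/8, 5/8, 9/1, 1/10, 11/10.
The maximum over both is 11; one such subsequence is 12, 1, 15, 11, 20, 19, 20, 19, 23, 1, 17.

11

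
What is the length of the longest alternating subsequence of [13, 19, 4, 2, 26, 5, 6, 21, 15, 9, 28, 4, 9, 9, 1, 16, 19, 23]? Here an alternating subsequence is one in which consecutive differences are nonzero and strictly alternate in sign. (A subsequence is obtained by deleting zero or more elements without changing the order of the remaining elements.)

Track the best alternating length ending on an up-step vs a down-step at each position: up/down = 1/1, 2/1, 1/3, 1/3, 4/1, 4/5, 6/5, 6/5, 6/7, 6/7, 8/1, 4/9, 10/9, 10/9, 1/11, 12/9, 12/9, 12/9.
The maximum over both is 12; one such subsequence is 13, 19, 4, 26, 5, 21, 15, 28, 4, 9, 1, 16.

12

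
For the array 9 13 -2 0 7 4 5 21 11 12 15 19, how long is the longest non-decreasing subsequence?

8

Scanning left to right, the best length ending at each element is: 9→1, 13→2, -2→1, 0→2, 7→3, 4→3, 5→4, 21→5, 11→5, 12→6, 15→7, 19→8.
So the longest non-decreasing subsequence has length 8, e.g. -2, 0, 4, 5, 11, 12, 15, 19.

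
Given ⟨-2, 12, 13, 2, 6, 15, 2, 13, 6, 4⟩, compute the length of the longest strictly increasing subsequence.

One longest increasing subsequence is -2, 12, 13, 15 (positions 1,2,3,6), of length 4; no longer one exists.

4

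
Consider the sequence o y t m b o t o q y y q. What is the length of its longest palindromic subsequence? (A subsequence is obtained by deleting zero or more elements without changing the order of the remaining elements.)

5

Using dp[i][j] = 2 + dp[i+1][j−1] if the ends match, else max(dp[i+1][j], dp[i][j−1]):
dp[1][12] = 5. A witness is yotoy at positions 2,6,7,8,11.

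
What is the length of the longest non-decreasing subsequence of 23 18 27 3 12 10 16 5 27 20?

4

Scanning left to right, the best length ending at each element is: 23→1, 18→1, 27→2, 3→1, 12→2, 10→2, 16→3, 5→2, 27→4, 20→4.
So the longest non-decreasing subsequence has length 4, e.g. 3, 12, 16, 27.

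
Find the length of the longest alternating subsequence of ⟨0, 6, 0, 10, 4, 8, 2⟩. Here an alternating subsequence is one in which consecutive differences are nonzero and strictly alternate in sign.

Track the best alternating length ending on an up-step vs a down-step at each position: up/down = 1/1, 2/1, 1/3, 4/1, 4/5, 6/5, 4/7.
The maximum over both is 7; one such subsequence is 0, 6, 0, 10, 4, 8, 2.

7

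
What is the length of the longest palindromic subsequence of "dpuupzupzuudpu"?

9

Using dp[i][j] = 2 + dp[i+1][j−1] if the ends match, else max(dp[i+1][j], dp[i][j−1]):
dp[1][14] = 9. A witness is puuzpzuup at positions 2,3,4,6,8,9,10,11,13.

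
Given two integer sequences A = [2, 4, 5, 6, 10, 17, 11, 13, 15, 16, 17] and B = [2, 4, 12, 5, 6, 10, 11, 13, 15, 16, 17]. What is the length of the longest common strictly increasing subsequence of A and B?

10

For each value that appears in both, track the longest common increasing run ending there.
The best achievable length is 10; one witness is 2, 4, 5, 6, 10, 11, 13, 15, 16, 17 (A-positions 1,2,3,4,5,7,8,9,10,11, B-positions 1,2,4,5,6,7,8,9,10,11).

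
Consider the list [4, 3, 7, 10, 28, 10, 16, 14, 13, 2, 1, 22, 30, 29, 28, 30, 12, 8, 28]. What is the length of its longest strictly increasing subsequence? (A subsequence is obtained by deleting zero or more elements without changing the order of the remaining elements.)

Let dp[i] be the longest increasing subsequence ending at position i. Then dp = [1, 1, 2, 3, 4, 3, 4, 4, 4, 1, 1, 5, 6, 6, 6, 7, 4, 3, 6].
The maximum is 7; one witness is 4, 7, 10, 16, 22, 29, 30 at positions 1,3,4,7,12,14,16.

7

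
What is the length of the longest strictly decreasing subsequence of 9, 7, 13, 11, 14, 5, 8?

3

One longest decreasing subsequence is 9, 7, 5 (positions 1,2,6), of length 3; no longer one exists.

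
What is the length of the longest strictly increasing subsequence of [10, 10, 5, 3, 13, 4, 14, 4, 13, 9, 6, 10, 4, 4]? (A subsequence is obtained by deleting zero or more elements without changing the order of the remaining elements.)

Scanning left to right, the best length ending at each element is: 10→1, 10→1, 5→1, 3→1, 13→2, 4→2, 14→3, 4→2, 13→3, 9→3, 6→3, 10→4, 4→2, 4→2.
So the longest increasing subsequence has length 4, e.g. 3, 4, 9, 10.

4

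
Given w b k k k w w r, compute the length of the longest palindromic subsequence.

5

Using dp[i][j] = 2 + dp[i+1][j−1] if the ends match, else max(dp[i+1][j], dp[i][j−1]):
dp[1][8] = 5. A witness is wkkkw at positions 1,3,4,5,7.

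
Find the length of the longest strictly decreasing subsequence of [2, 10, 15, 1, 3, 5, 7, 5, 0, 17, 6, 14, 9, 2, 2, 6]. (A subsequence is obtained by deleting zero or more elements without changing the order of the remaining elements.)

4

Scanning left to right, the best length ending at each element is: 2→1, 10→1, 15→1, 1→2, 3→2, 5→2, 7→2, 5→3, 0→4, 17→1, 6→3, 14→2, 9→3, 2→4, 2→4, 6→4.
So the longest decreasing subsequence has length 4, e.g. 10, 7, 5, 0.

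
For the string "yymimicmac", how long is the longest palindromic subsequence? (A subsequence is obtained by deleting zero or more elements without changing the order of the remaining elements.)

5

Using dp[i][j] = 2 + dp[i+1][j−1] if the ends match, else max(dp[i+1][j], dp[i][j−1]):
dp[1][10] = 5. A witness is mimim at positions 3,4,5,6,8.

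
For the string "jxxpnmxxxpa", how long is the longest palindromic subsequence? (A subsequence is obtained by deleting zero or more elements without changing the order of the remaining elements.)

5

One longest palindromic subsequence is pxxxp (positions 4,7,8,9,10); it reads the same forward and backward, and the interval DP gives dp[1][11] = 5.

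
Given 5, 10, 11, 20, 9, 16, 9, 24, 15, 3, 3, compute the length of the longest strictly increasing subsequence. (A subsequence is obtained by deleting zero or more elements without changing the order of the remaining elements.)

5

One longest increasing subsequence is 5, 10, 11, 20, 24 (positions 1,2,3,4,8), of length 5; no longer one exists.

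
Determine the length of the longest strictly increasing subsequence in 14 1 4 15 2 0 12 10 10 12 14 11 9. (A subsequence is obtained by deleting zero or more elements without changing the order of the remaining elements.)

5

One longest increasing subsequence is 1, 4, 10, 12, 14 (positions 2,3,8,10,11), of length 5; no longer one exists.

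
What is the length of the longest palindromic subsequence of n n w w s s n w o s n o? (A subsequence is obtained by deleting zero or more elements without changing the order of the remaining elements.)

One longest palindromic subsequence is nwsswn (positions 2,4,5,6,8,11); it reads the same forward and backward, and the interval DP gives dp[1][12] = 6.

6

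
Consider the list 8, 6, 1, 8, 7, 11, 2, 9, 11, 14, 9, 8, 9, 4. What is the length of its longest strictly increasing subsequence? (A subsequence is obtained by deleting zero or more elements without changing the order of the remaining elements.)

5

One longest increasing subsequence is 6, 8, 9, 11, 14 (positions 2,4,8,9,10), of length 5; no longer one exists.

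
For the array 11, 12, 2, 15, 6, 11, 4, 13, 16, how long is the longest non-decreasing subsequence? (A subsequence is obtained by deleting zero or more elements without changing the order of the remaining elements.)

5

Scanning left to right, the best length ending at each element is: 11→1, 12→2, 2→1, 15→3, 6→2, 11→3, 4→2, 13→4, 16→5.
So the longest non-decreasing subsequence has length 5, e.g. 2, 6, 11, 13, 16.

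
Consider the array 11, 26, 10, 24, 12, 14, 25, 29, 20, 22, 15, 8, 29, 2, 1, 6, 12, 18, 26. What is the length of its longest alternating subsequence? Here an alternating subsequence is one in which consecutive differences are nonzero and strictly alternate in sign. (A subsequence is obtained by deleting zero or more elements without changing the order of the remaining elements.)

12

A longest alternating subsequence is 11, 26, 10, 24, 12, 25, 20, 22, 15, 29, 2, 6 (positions 1,2,3,4,5,7,9,10,11,13,14,16); its 11 consecutive differences strictly alternate in sign, and length 12 is optimal.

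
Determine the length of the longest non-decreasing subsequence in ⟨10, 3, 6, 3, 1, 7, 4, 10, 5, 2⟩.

One longest non-decreasing subsequence is 3, 6, 7, 10 (positions 2,3,6,8), of length 4; no longer one exists.

4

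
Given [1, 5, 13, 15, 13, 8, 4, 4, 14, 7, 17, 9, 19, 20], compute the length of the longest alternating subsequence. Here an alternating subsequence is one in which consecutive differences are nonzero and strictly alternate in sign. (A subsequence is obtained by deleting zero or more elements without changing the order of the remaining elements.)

8

A longest alternating subsequence is 1, 15, 13, 14, 7, 17, 9, 19 (positions 1,4,5,9,10,11,12,13); its 7 consecutive differences strictly alternate in sign, and length 8 is optimal.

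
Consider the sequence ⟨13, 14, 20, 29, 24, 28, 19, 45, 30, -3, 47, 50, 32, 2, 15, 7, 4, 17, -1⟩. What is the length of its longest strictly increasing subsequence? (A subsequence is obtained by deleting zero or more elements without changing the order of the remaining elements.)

Scanning left to right, the best length ending at each element is: 13→1, 14→2, 20→3, 29→4, 24→4, 28→5, 19→3, 45→6, 30→6, -3→1, 47→7, 50→8, 32→7, 2→2, 15→3, 7→3, 4→3, 17→4, -1→2.
So the longest increasing subsequence has length 8, e.g. 13, 14, 20, 24, 28, 45, 47, 50.

8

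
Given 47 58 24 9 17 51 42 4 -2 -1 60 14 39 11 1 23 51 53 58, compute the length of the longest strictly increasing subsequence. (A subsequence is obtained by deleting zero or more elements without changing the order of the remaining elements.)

One longest increasing subsequence is -2, -1, 14, 39, 51, 53, 58 (positions 9,10,12,13,17,18,19), of length 7; no longer one exists.

7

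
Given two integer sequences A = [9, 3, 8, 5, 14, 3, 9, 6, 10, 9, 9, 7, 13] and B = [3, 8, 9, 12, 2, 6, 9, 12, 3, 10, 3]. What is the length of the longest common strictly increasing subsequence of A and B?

4

For each value that appears in both, track the longest common increasing run ending there.
The best achievable length is 4; one witness is 3, 8, 9, 10 (A-positions 2,3,7,9, B-positions 1,2,3,10).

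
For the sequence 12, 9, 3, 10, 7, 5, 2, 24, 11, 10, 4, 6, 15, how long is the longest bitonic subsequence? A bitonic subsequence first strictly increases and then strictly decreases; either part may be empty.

One longest bitonic subsequence is 9, 10, 24, 11, 10, 6 (positions 2,4,8,9,10,12): it rises to 24 then falls. Length 6 is optimal.

6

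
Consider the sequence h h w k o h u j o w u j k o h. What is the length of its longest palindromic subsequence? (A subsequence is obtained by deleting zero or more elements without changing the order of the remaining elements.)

7

Using dp[i][j] = 2 + dp[i+1][j−1] if the ends match, else max(dp[i+1][j], dp[i][j−1]):
dp[1][15] = 7. A witness is hojujoh at positions 1,5,8,11,12,14,15.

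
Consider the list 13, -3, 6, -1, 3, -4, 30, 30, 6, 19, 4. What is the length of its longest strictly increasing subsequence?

Let dp[i] be the longest increasing subsequence ending at position i. Then dp = [1, 1, 2, 2, 3, 1, 4, 4, 4, 5, 4].
The maximum is 5; one witness is -3, -1, 3, 6, 19 at positions 2,4,5,9,10.

5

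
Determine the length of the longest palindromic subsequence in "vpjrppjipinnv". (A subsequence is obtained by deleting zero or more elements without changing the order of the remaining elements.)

Using dp[i][j] = 2 + dp[i+1][j−1] if the ends match, else max(dp[i+1][j], dp[i][j−1]):
dp[1][13] = 8. A witness is vpjppjpv at positions 1,2,3,5,6,7,9,13.

8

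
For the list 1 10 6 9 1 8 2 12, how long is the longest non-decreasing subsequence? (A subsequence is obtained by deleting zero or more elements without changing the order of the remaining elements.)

4

Scanning left to right, the best length ending at each element is: 1→1, 10→2, 6→2, 9→3, 1→2, 8→3, 2→3, 12→4.
So the longest non-decreasing subsequence has length 4, e.g. 1, 6, 9, 12.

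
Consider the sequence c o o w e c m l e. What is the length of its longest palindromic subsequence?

One longest palindromic subsequence is cooc (positions 1,2,3,6); it reads the same forward and backward, and the interval DP gives dp[1][9] = 4.

4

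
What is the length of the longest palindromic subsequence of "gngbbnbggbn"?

One longest palindromic subsequence is nbbnbbn (positions 2,4,5,6,7,10,11); it reads the same forward and backward, and the interval DP gives dp[1][11] = 7.

7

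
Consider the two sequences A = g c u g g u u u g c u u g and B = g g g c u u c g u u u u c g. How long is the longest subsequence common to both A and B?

9

A longest common subsequence is gcuguuucg (length 9); the LCS DP confirms no longer common subsequence exists.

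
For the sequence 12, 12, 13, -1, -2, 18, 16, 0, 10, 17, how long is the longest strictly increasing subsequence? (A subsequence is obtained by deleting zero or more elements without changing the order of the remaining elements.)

One longest increasing subsequence is 12, 13, 16, 17 (positions 1,3,7,10), of length 4; no longer one exists.

4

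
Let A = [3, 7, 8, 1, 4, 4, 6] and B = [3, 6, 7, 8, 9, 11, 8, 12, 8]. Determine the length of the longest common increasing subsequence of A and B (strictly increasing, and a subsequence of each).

A longest common strictly increasing subsequence is 3, 7, 8 (length 3); it appears in order in both A and B, and no longer such subsequence exists.

3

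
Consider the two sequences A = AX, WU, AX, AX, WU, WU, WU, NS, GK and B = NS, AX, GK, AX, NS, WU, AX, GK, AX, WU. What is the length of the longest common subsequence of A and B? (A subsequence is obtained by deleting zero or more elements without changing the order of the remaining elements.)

A longest common subsequence is AX, WU, AX, AX, WU (length 5); the LCS DP confirms no longer common subsequence exists.

5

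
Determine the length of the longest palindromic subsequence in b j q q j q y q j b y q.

One longest palindromic subsequence is bjqqjqqjb (positions 1,2,3,4,5,6,8,9,10); it reads the same forward and backward, and the interval DP gives dp[1][12] = 9.

9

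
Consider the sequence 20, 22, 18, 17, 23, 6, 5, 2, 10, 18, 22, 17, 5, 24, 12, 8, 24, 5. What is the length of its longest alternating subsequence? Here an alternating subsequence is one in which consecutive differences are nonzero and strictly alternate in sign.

11

A longest alternating subsequence is 20, 22, 18, 23, 6, 18, 17, 24, 12, 24, 5 (positions 1,2,3,5,6,10,12,14,15,17,18); its 10 consecutive differences strictly alternate in sign, and length 11 is optimal.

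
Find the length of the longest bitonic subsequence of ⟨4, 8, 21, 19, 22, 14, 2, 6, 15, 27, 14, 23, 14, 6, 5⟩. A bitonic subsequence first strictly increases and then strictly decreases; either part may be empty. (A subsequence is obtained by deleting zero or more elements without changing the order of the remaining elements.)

9

Let inc[i] be the LIS ending at i and dec[i] the longest strictly decreasing subsequence starting at i. inc = [1, 2, 3, 3, 4, 3, 1, 2, 4, 5, 3, 5, 3, 2, 2], dec = [2, 3, 6, 5, 5, 3, 1, 2, 4, 5, 3, 4, 3, 2, 1].
max_i inc[i]+dec[i]−1 = 9, with one witness 4, 8, 21, 22, 27, 23, 14, 6, 5.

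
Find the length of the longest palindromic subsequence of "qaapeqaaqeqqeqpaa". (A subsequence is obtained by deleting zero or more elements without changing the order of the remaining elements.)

One longest palindromic subsequence is aapeqqeqqepaa (positions 2,3,4,5,6,9,10,11,12,13,15,16,17); it reads the same forward and backward, and the interval DP gives dp[1][17] = 13.

13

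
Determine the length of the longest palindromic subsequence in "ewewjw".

One longest palindromic subsequence is wjw (positions 2,5,6); it reads the same forward and backward, and the interval DP gives dp[1][6] = 3.

3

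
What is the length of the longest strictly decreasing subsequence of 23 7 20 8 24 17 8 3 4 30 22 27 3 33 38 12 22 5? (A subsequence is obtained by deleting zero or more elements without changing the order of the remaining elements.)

6

Scanning left to right, the best length ending at each element is: 23→1, 7→2, 20→2, 8→3, 24→1, 17→3, 8→4, 3→5, 4→5, 30→1, 22→2, 27→2, 3→6, 33→1, 38→1, 12→4, 22→3, 5→5.
So the longest decreasing subsequence has length 6, e.g. 23, 20, 17, 8, 4, 3.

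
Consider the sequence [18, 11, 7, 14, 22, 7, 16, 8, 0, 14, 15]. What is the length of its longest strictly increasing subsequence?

4

Let dp[i] be the longest increasing subsequence ending at position i. Then dp = [1, 1, 1, 2, 3, 1, 3, 2, 1, 3, 4].
The maximum is 4; one witness is 7, 8, 14, 15 at positions 3,8,10,11.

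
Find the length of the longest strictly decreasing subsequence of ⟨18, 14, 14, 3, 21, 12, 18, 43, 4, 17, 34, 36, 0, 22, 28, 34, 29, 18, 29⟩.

One longest decreasing subsequence is 18, 14, 12, 4, 0 (positions 1,2,6,9,13), of length 5; no longer one exists.

5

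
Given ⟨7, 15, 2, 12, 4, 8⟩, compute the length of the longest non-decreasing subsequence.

Scanning left to right, the best length ending at each element is: 7→1, 15→2, 2→1, 12→2, 4→2, 8→3.
So the longest non-decreasing subsequence has length 3, e.g. 2, 4, 8.

3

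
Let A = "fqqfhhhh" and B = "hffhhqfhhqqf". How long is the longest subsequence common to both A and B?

Backtracking the LCS table gives one alignment: f (A1,B2) → f (A4,B3) → h (A5,B4) → h (A6,B5) → h (A7,B8) → h (A8,B9).
So the longest common subsequence has length 6.

6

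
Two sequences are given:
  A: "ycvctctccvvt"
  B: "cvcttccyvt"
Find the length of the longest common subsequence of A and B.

9

A longest common subsequence is cvcttccvt (length 9); the LCS DP confirms no longer common subsequence exists.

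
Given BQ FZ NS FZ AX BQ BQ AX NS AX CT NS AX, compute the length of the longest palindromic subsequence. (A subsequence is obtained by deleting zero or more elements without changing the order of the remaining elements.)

Using dp[i][j] = 2 + dp[i+1][j−1] if the ends match, else max(dp[i+1][j], dp[i][j−1]):
dp[1][13] = 6. A witness is NS AX BQ BQ AX NS at positions 3,5,6,7,10,12.

6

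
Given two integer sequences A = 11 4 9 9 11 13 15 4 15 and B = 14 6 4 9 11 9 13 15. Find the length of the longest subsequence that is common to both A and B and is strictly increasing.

For each value that appears in both, track the longest common increasing run ending there.
The best achievable length is 5; one witness is 4, 9, 11, 13, 15 (A-positions 2,3,5,6,7, B-positions 3,4,5,7,8).

5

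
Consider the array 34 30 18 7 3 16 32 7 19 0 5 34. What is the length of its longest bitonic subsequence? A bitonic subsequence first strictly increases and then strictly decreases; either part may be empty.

Let inc[i] be the LIS ending at i and dec[i] the longest strictly decreasing subsequence starting at i. inc = [1, 1, 1, 1, 1, 2, 3, 2, 3, 1, 2, 4], dec = [6, 5, 4, 3, 2, 3, 3, 2, 2, 1, 1, 1].
max_i inc[i]+dec[i]−1 = 6, with one witness 34, 30, 18, 16, 7, 5.

6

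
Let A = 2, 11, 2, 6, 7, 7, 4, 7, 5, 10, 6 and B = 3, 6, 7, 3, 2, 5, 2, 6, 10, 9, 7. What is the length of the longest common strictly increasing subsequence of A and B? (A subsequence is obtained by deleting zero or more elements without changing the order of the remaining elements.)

A longest common strictly increasing subsequence is 2, 5, 6 (length 3); it appears in order in both A and B, and no longer such subsequence exists.

3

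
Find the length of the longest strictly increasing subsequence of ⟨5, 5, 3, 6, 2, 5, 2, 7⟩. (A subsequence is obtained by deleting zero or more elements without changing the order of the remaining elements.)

Scanning left to right, the best length ending at each element is: 5→1, 5→1, 3→1, 6→2, 2→1, 5→2, 2→1, 7→3.
So the longest increasing subsequence has length 3, e.g. 5, 6, 7.

3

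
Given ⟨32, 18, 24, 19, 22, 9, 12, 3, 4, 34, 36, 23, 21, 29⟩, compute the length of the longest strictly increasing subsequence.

Scanning left to right, the best length ending at each element is: 32→1, 18→1, 24→2, 19→2, 22→3, 9→1, 12→2, 3→1, 4→2, 34→4, 36→5, 23→4, 21→3, 29→5.
So the longest increasing subsequence has length 5, e.g. 18, 19, 22, 34, 36.

5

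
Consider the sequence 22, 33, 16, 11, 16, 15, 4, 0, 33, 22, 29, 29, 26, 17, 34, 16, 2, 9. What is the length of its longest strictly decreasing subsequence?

One longest decreasing subsequence is 33, 29, 26, 17, 16, 2 (positions 2,11,13,14,16,17), of length 6; no longer one exists.

6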